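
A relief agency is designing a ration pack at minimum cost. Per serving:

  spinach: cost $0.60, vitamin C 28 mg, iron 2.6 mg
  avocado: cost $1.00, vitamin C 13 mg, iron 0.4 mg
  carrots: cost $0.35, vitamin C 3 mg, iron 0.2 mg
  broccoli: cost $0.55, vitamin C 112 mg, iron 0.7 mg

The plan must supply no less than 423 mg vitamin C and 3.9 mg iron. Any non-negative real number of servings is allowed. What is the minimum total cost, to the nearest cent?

At the optimum either one food covers both requirements or two foods hit both targets exactly; no other combination can be cheaper.
spinach only: max(423/28, 3.9/2.6) = 15.11 servings → $9.06.
avocado only: max(423/13, 3.9/0.4) = 32.54 servings → $32.54.
carrots only: max(423/3, 3.9/0.2) = 141 servings → $49.35.
broccoli only: max(423/112, 3.9/0.7) = 5.571 servings → $3.06.
spinach + avocado: the both-tight solution has a negative serving — not a feasible corner.
spinach + carrots: the both-tight solution has a negative serving — not a feasible corner.
spinach + broccoli with both tight: 0.518 servings and 3.647 servings → $2.32.
avocado + carrots: the both-tight solution has a negative serving — not a feasible corner.
avocado + broccoli with both tight: 3.941 servings and 3.319 servings → $5.77.
carrots + broccoli with both tight: 6.931 servings and 3.591 servings → $4.40.
Cheapest feasible corner: $2.32.

$2.32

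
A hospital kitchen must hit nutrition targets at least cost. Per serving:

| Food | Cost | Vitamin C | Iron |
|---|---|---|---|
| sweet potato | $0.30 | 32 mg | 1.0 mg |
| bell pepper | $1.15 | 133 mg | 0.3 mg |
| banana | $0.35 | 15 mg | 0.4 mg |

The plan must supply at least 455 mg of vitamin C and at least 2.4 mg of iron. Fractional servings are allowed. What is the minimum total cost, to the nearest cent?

$3.97

sweet potato only: max(455/32, 2.4/1.0) = 14.22 servings → $4.27.
bell pepper only: max(455/133, 2.4/0.3) = 8 servings → $9.20.
banana only: max(455/15, 2.4/0.4) = 30.33 servings → $10.62.
sweet potato + bell pepper with both tight: 1.481 servings and 3.065 servings → $3.97.
sweet potato + banana: intersection lies outside the first quadrant.
bell pepper + banana with both tight: 2.998 servings and 3.752 servings → $4.76.
The minimum over all feasible corners is $3.97.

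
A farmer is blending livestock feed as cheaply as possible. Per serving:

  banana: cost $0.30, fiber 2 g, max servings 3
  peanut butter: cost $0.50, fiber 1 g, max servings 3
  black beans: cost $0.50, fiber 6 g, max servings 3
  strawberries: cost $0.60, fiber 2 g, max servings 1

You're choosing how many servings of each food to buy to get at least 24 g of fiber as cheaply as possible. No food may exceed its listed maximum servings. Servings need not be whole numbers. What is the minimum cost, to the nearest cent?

Cost per g of fiber: black beans $0.0833, banana $0.1500, strawberries $0.3000, peanut butter $0.5000.
Take 3 servings of black beans: +18.0 g fiber for $1.50 (total $1.50, still need 6.0 g).
Take 3 servings of banana: +6.0 g fiber for $0.90 (total $2.40, still need 0.0 g).
Filling from the cheapest source first is optimal under one linear minimum: $2.40.

$2.40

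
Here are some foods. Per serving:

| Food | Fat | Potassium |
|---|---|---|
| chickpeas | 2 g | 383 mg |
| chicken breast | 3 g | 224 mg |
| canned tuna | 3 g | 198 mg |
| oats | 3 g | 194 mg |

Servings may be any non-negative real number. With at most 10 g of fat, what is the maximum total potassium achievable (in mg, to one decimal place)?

Potassium per g fat: chickpeas 191.5, chicken breast 74.67, canned tuna 66, oats 64.67.
With no serving limits, spend the whole fat allowance on chickpeas: 10 g / 2 g × 383 mg = 1915.0 mg.

1915.0 mg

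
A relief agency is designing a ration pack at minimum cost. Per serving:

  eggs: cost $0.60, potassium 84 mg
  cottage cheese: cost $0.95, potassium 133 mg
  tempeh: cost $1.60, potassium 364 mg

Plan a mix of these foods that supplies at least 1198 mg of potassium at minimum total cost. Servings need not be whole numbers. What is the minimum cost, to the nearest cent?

$5.27

Cost per mg of potassium: tempeh $0.0044, eggs $0.0071, cottage cheese $0.0071.
With no serving limits, use only tempeh: 1198 mg / 364 mg = 3.291 servings × $1.60 = $5.27.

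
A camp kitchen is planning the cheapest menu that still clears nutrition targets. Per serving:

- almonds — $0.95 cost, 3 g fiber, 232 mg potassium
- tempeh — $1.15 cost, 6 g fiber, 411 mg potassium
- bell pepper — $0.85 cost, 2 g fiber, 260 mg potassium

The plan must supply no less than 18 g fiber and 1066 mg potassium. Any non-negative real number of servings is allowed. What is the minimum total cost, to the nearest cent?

Check every corner: each single food scaled to meet both minima, and each pair solved so both constraints bind.
almonds only: max(18/3, 1066/232) = 6 servings → $5.70.
tempeh only: max(18/6, 1066/411) = 3 servings → $3.45.
bell pepper only: max(18/2, 1066/260) = 9 servings → $7.65.
almonds + tempeh with both targets exact would need a negative amount; discard.
almonds + bell pepper: the both-tight solution has a negative serving — not a feasible corner.
tempeh + bell pepper: the both-tight solution has a negative serving — not a feasible corner.
Cheapest feasible corner: $3.45.

$3.45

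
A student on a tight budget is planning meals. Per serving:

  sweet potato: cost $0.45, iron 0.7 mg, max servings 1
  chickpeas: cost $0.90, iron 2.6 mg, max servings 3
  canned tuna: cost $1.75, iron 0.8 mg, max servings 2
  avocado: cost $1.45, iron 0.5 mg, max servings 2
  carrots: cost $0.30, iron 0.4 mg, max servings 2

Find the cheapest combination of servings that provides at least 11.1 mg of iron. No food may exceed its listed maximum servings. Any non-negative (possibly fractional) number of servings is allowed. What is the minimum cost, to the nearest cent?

$7.83

Cost per mg of iron: chickpeas $0.3462, sweet potato $0.6429, carrots $0.7500, canned tuna $2.1875, avocado $2.9000.
Take 3 servings of chickpeas: +7.8 mg iron for $2.70 (total $2.70, still need 3.3 mg).
Take 1 serving of sweet potato: +0.7 mg iron for $0.45 (total $3.15, still need 2.6 mg).
Take 2 servings of carrots: +0.8 mg iron for $0.60 (total $3.75, still need 1.8 mg).
Take 2 servings of canned tuna: +1.6 mg iron for $3.50 (total $7.25, still need 0.2 mg).
Take 0.4 servings of avocado: +0.2 mg iron for $0.58 (total $7.83, still need 0.0 mg).
Greedy by cheapest-per-mg is optimal for a single linear constraint, so the minimum cost is $7.83.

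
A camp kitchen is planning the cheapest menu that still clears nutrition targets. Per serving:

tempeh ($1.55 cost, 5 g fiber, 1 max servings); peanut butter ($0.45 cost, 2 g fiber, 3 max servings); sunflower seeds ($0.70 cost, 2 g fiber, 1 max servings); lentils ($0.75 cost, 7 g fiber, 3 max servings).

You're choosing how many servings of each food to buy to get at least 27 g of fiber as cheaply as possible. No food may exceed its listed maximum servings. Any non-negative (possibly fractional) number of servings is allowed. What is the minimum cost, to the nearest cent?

$3.60

Cost per g of fiber: lentils $0.1071, peanut butter $0.2250, tempeh $0.3100, sunflower seeds $0.3500.
Take 3 servings of lentils: +21.0 g fiber for $2.25 (total $2.25, still need 6.0 g).
Take 3 servings of peanut butter: +6.0 g fiber for $1.35 (total $3.60, still need 0.0 g).
Filling from the cheapest source first is optimal under one linear minimum: $3.60.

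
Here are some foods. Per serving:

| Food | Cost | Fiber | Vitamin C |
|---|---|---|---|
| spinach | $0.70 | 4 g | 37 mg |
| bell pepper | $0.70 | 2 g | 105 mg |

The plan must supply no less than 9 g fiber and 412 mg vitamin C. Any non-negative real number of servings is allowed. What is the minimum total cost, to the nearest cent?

$2.91

With two linear requirements the optimum uses one or two foods; enumerate the corners.
spinach only: max(9/4, 412/37) = 11.14 servings → $7.79.
bell pepper only: max(9/2, 412/105) = 4.5 servings → $3.15.
spinach + bell pepper with both tight: 0.3497 servings and 3.801 servings → $2.91.
Cheapest feasible corner: $2.91.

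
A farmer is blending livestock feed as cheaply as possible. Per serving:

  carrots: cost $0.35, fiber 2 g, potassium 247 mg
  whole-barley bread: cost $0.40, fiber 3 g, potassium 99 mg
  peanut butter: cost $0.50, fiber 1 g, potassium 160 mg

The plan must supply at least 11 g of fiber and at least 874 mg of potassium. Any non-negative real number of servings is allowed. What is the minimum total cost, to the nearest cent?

Two binding constraints pin down two serving amounts, so the optimal mix uses at most two foods. The candidates are each food alone (scaled to the tighter of fiber/potassium) and each pair with both constraints tight.
carrots only: max(11/2, 874/247) = 5.5 servings → $1.93.
whole-barley bread only: max(11/3, 874/99) = 8.828 servings → $3.53.
peanut butter only: max(11/1, 874/160) = 11 servings → $5.50.
carrots + whole-barley bread with both tight: 2.823 servings and 1.785 servings → $1.70.
carrots + peanut butter with both targets exact would need a negative amount; discard.
whole-barley bread + peanut butter with both tight: 2.325 servings and 4.024 servings → $2.94.
Cheapest feasible corner: $1.70.

$1.70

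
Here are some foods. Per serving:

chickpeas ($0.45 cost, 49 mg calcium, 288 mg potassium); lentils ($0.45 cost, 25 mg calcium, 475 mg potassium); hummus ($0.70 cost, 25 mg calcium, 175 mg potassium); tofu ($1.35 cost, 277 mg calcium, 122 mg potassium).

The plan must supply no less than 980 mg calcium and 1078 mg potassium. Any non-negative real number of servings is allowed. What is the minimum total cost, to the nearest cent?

$5.23

A basic optimal solution has at most two foods positive. Try each food alone and each pair with both targets met exactly.
chickpeas only: max(980/49, 1078/288) = 20 servings → $9.00.
lentils only: max(980/25, 1078/475) = 39.2 servings → $17.64.
hummus only: max(980/25, 1078/175) = 39.2 servings → $27.44.
tofu only: max(980/277, 1078/122) = 8.836 servings → $11.93.
chickpeas + lentils with both targets exact would need a negative amount; discard.
chickpeas + hummus with both targets exact would need a negative amount; discard.
chickpeas + tofu with both tight: 2.426 servings and 3.109 servings → $5.29.
lentils + hummus: the both-tight solution has a negative serving — not a feasible corner.
lentils + tofu with both tight: 1.393 servings and 3.412 servings → $5.23.
hummus + tofu with both tight: 3.942 servings and 3.182 servings → $7.06.
So the least-cost plan costs $5.23.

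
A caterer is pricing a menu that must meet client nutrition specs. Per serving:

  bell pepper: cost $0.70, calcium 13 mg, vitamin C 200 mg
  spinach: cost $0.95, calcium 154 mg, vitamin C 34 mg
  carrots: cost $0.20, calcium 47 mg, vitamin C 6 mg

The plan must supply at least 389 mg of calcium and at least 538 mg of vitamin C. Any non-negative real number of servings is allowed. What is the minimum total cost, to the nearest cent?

$3.24

Compare the cost at each extreme point of the feasible region.
bell pepper only: max(389/13, 538/200) = 29.92 servings → $20.95.
spinach only: max(389/154, 538/34) = 15.82 servings → $15.03.
carrots only: max(389/47, 538/6) = 89.67 servings → $17.93.
bell pepper + spinach with both tight: 2.293 servings and 2.332 servings → $3.82.
bell pepper + carrots with both tight: 2.462 servings and 7.596 servings → $3.24.
spinach + carrots: the both-tight solution has a negative serving — not a feasible corner.
Cheapest feasible corner: $3.24.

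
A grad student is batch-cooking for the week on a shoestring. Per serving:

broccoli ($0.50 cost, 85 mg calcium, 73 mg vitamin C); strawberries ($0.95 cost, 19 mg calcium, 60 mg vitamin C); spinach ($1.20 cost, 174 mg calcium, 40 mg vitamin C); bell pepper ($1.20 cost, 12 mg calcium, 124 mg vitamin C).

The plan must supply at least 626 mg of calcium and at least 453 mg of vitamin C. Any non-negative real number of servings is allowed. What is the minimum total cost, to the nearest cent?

broccoli only: max(626/85, 453/73) = 7.365 servings → $3.68.
strawberries only: max(626/19, 453/60) = 32.95 servings → $31.30.
spinach only: max(626/174, 453/40) = 11.32 servings → $13.59.
bell pepper only: max(626/12, 453/124) = 52.17 servings → $62.60.
broccoli + strawberries with both targets exact would need a negative amount; discard.
broccoli + spinach with both tight: 5.782 servings and 0.7733 servings → $3.82.
broccoli + bell pepper: the both-tight solution has a negative serving — not a feasible corner.
strawberries + spinach with both tight: 5.556 servings and 2.991 servings → $8.87.
strawberries + bell pepper: the both-tight solution has a negative serving — not a feasible corner.
spinach + bell pepper with both tight: 3.422 servings and 2.549 servings → $7.17.
Cheapest feasible corner: $3.68.

$3.68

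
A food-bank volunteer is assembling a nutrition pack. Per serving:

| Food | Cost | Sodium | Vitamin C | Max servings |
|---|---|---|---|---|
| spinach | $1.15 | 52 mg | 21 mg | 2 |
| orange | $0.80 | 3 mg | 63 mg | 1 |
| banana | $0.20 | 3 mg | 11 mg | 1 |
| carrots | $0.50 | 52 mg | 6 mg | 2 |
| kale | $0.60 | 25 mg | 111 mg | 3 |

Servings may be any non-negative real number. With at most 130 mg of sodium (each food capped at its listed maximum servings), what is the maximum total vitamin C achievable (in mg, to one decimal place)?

Vitamin C per mg sodium: orange 21, kale 4.44, banana 3.667, spinach 0.4038, carrots 0.1154.
Take 1 serving of orange: uses 3 mg sodium, +63.0 mg vitamin C (running total 63.0 mg).
Take 3 servings of kale: uses 75 mg sodium, +333.0 mg vitamin C (running total 396.0 mg).
Take 1 serving of banana: uses 3 mg sodium, +11.0 mg vitamin C (running total 407.0 mg).
Take 0.9423 servings of spinach: uses 49 mg sodium, +19.8 mg vitamin C (running total 426.8 mg).
Filling greedily by vitamin C-per-mg sodium is optimal for one linear limit, giving 426.8 mg.

426.8 mg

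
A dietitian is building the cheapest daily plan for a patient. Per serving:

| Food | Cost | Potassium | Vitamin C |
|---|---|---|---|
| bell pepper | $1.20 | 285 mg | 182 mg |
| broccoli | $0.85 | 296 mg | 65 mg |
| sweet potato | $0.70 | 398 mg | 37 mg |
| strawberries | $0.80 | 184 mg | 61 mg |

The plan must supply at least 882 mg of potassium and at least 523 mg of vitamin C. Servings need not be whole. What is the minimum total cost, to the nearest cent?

$3.53

A basic optimal solution has at most two foods positive. Try each food alone and each pair with both targets met exactly.
bell pepper only: max(882/285, 523/182) = 3.095 servings → $3.71.
broccoli only: max(882/296, 523/65) = 8.046 servings → $6.84.
sweet potato only: max(882/398, 523/37) = 14.14 servings → $9.89.
strawberries only: max(882/184, 523/61) = 8.574 servings → $6.86.
bell pepper + broccoli with both tight: 2.758 servings and 0.3245 servings → $3.59.
bell pepper + sweet potato with both tight: 2.836 servings and 0.1853 servings → $3.53.
bell pepper + strawberries with both tight: 2.635 servings and 0.7122 servings → $3.73.
broccoli + sweet potato with both targets exact would need a negative amount; discard.
broccoli + strawberries: intersection lies outside the first quadrant.
sweet potato + strawberries: the both-tight solution has a negative serving — not a feasible corner.
The minimum over all feasible corners is $3.53.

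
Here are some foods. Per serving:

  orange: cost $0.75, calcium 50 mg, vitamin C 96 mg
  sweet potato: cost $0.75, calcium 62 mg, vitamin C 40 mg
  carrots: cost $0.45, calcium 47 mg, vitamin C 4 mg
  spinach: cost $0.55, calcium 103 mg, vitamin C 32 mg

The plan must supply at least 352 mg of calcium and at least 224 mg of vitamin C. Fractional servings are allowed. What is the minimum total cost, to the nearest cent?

$2.57

For a min-cost LP with two ≥-constraints, a basic feasible solution has at most two positive variables.
orange only: max(352/50, 224/96) = 7.04 servings → $5.28.
sweet potato only: max(352/62, 224/40) = 5.677 servings → $4.26.
carrots only: max(352/47, 224/4) = 56 servings → $25.20.
spinach only: max(352/103, 224/32) = 7 servings → $3.85.
orange + sweet potato: intersection lies outside the first quadrant.
orange + carrots with both tight: 2.115 servings and 5.239 servings → $3.94.
orange + spinach with both tight: 1.425 servings and 2.726 servings → $2.57.
sweet potato + carrots with both tight: 5.588 servings and 0.1176 servings → $4.24.
sweet potato + spinach with both tight: 5.528 servings and 0.08989 servings → $4.20.
carrots + spinach: the both-tight solution has a negative serving — not a feasible corner.
The minimum over all feasible corners is $2.57.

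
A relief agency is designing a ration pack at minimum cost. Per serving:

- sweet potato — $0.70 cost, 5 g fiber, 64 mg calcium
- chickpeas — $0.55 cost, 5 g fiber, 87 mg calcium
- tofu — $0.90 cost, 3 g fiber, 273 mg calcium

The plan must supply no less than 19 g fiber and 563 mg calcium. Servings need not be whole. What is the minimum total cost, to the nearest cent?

Check every corner: each single food scaled to meet both minima, and each pair solved so both constraints bind.
sweet potato only: max(19/5, 563/64) = 8.797 servings → $6.16.
chickpeas only: max(19/5, 563/87) = 6.471 servings → $3.56.
tofu only: max(19/3, 563/273) = 6.333 servings → $5.70.
sweet potato + chickpeas with both targets exact would need a negative amount; discard.
sweet potato + tofu with both tight: 2.982 servings and 1.363 servings → $3.31.
chickpeas + tofu with both tight: 3.168 servings and 1.053 servings → $2.69.
The minimum over all feasible corners is $2.69.

$2.69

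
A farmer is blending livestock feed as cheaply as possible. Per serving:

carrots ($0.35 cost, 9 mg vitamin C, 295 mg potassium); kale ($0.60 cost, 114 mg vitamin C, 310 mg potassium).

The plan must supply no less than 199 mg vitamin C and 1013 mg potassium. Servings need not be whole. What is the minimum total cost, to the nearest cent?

$1.58

Check every corner: each single food scaled to meet both minima, and each pair solved so both constraints bind.
carrots only: max(199/9, 1013/295) = 22.11 servings → $7.74.
kale only: max(199/114, 1013/310) = 3.268 servings → $1.96.
carrots + kale with both tight: 1.744 servings and 1.608 servings → $1.58.
Cheapest feasible corner: $1.58.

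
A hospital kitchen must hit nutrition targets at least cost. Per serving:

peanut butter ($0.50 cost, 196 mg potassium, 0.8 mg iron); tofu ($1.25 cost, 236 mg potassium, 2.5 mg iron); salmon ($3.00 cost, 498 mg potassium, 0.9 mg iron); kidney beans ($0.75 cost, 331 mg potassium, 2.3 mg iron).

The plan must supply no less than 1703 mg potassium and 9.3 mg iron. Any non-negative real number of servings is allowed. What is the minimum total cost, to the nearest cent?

With two linear requirements the optimum uses one or two foods; enumerate the corners.
peanut butter only: max(1703/196, 9.3/0.8) = 11.62 servings → $5.81.
tofu only: max(1703/236, 9.3/2.5) = 7.216 servings → $9.02.
salmon only: max(1703/498, 9.3/0.9) = 10.33 servings → $31.00.
kidney beans only: max(1703/331, 9.3/2.3) = 5.145 servings → $3.86.
peanut butter + tofu with both tight: 6.848 servings and 1.529 servings → $5.33.
peanut butter + salmon: intersection lies outside the first quadrant.
peanut butter + kidney beans with both tight: 4.509 servings and 2.475 servings → $4.11.
tofu + salmon with both tight: 3.001 servings and 1.998 servings → $9.74.
tofu + kidney beans: the both-tight solution has a negative serving — not a feasible corner.
salmon + kidney beans with both tight: 0.9895 servings and 3.656 servings → $5.71.
The minimum over all feasible corners is $3.86.

$3.86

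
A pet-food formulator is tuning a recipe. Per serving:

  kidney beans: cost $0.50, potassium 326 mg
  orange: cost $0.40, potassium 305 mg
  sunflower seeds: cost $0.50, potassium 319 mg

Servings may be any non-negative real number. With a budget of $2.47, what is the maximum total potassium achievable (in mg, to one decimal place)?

Potassium per dollar: orange 762.5, kidney beans 652, sunflower seeds 638.
With no serving limits, spend the whole cost allowance on orange: $2.47 / $0.40 × 305 mg = 1883.4 mg.

1883.4 mg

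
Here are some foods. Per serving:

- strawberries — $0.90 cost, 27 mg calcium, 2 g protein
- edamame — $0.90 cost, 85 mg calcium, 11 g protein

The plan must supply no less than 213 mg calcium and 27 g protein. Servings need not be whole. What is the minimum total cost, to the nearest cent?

$2.26

The cheapest plan sits at a corner of the feasible region — with two constraints it uses at most two foods.
strawberries only: max(213/27, 27/2) = 13.5 servings → $12.15.
edamame only: max(213/85, 27/11) = 2.506 servings → $2.26.
strawberries + edamame with both tight: 0.378 servings and 2.386 servings → $2.49.
So the least-cost plan costs $2.26.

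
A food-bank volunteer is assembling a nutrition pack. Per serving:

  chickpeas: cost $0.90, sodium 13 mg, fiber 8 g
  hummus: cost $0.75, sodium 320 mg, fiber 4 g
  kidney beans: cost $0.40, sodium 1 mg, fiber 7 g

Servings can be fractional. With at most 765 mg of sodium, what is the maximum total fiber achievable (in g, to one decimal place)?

5355.0 g

Fiber per mg sodium: kidney beans 7, chickpeas 0.6154, hummus 0.0125.
With no serving limits, spend the whole sodium allowance on kidney beans: 765 mg / 1 mg × 7 g = 5355.0 g.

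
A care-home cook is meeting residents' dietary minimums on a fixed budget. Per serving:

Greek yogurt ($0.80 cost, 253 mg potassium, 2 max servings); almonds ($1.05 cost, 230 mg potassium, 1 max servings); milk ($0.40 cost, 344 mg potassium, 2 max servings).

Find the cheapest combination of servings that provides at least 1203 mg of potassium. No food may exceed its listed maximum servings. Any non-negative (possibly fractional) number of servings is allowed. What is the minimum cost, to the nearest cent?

Cost per mg of potassium: milk $0.0012, Greek yogurt $0.0032, almonds $0.0046.
Take 2 servings of milk: +688.0 mg potassium for $0.80 (total $0.80, still need 515.0 mg).
Take 2 servings of Greek yogurt: +506.0 mg potassium for $1.60 (total $2.40, still need 9.0 mg).
Take 0.03913 servings of almonds: +9.0 mg potassium for $0.04 (total $2.44, still need 0.0 mg).
Filling from the cheapest source first is optimal under one linear minimum: $2.44.

$2.44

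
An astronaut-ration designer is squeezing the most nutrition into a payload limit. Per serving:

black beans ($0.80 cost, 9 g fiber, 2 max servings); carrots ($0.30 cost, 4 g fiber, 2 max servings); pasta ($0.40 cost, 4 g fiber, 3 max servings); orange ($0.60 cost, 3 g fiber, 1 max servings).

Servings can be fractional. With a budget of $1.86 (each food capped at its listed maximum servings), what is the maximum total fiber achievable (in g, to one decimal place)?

22.2 g

Fiber per dollar: carrots 13.33, black beans 11.25, pasta 10, orange 5.
Take 2 servings of carrots: spends $0.60, +8.0 g fiber (running total 8.0 g).
Take 1.575 servings of black beans: spends $1.26, +14.2 g fiber (running total 22.2 g).
Greedy by best ratio exhausts the cost allowance optimally: 22.2 g.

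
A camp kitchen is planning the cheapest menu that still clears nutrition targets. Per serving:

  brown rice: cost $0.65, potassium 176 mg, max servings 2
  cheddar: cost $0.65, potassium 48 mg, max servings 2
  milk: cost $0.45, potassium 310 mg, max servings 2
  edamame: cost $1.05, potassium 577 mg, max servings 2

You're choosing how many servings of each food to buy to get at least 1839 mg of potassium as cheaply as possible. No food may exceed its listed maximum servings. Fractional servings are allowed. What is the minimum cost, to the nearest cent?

Cost per mg of potassium: milk $0.0015, edamame $0.0018, brown rice $0.0037, cheddar $0.0135.
Take 2 servings of milk: +620.0 mg potassium for $0.90 (total $0.90, still need 1219.0 mg).
Take 2 servings of edamame: +1154.0 mg potassium for $2.10 (total $3.00, still need 65.0 mg).
Take 0.3693 servings of brown rice: +65.0 mg potassium for $0.24 (total $3.24, still need 0.0 mg).
Filling from the cheapest source first is optimal under one linear minimum: $3.24.

$3.24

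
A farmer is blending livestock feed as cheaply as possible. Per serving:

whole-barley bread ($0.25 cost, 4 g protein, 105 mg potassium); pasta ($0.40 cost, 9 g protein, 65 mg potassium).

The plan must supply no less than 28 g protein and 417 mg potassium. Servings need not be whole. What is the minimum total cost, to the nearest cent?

Compare the cost at each extreme point of the feasible region.
whole-barley bread only: max(28/4, 417/105) = 7 servings → $1.75.
pasta only: max(28/9, 417/65) = 6.415 servings → $2.57.
whole-barley bread + pasta with both tight: 2.822 servings and 1.857 servings → $1.45.
So the least-cost plan costs $1.45.

$1.45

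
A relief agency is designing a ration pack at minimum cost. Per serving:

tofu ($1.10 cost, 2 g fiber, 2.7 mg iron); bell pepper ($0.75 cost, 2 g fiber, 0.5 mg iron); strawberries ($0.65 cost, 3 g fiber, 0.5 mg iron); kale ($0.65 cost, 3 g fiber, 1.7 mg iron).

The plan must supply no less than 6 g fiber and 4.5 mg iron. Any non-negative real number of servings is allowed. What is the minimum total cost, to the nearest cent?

At the optimum either one food covers both requirements or two foods hit both targets exactly; no other combination can be cheaper.
tofu only: max(6/2, 4.5/2.7) = 3 servings → $3.30.
bell pepper only: max(6/2, 4.5/0.5) = 9 servings → $6.75.
strawberries only: max(6/3, 4.5/0.5) = 9 servings → $5.85.
kale only: max(6/3, 4.5/1.7) = 2.647 servings → $1.72.
tofu + bell pepper with both tight: 1.364 servings and 1.636 servings → $2.73.
tofu + strawberries with both tight: 1.479 servings and 1.014 servings → $2.29.
tofu + kale with both tight: 0.7021 servings and 1.532 servings → $1.77.
bell pepper + strawberries with both targets exact would need a negative amount; discard.
bell pepper + kale: the both-tight solution has a negative serving — not a feasible corner.
strawberries + kale: intersection lies outside the first quadrant.
The minimum over all feasible corners is $1.72.

$1.72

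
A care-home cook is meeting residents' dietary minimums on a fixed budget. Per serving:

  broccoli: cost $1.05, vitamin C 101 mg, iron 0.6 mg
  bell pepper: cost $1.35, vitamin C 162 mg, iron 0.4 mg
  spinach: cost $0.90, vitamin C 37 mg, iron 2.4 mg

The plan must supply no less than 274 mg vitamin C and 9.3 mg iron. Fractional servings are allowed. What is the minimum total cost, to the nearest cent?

Minimising a linear cost over {vitamin C ≥ 274, iron ≥ 9.3, servings ≥ 0} — the optimum is at a vertex, using one or two foods.
broccoli only: max(274/101, 9.3/0.6) = 15.5 servings → $16.27.
bell pepper only: max(274/162, 9.3/0.4) = 23.25 servings → $31.39.
spinach only: max(274/37, 9.3/2.4) = 7.405 servings → $6.66.
broccoli + bell pepper: intersection lies outside the first quadrant.
broccoli + spinach with both tight: 1.424 servings and 3.519 servings → $4.66.
bell pepper + spinach with both tight: 0.8382 servings and 3.735 servings → $4.49.
The minimum over all feasible corners is $4.49.

$4.49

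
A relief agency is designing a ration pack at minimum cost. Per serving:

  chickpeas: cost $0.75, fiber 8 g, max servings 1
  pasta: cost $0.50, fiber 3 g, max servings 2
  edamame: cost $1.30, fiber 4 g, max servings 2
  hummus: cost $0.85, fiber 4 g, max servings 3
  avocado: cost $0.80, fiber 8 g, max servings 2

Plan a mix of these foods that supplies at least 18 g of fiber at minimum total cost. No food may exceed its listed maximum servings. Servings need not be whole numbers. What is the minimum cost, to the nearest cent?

Cost per g of fiber: chickpeas $0.0938, avocado $0.1000, pasta $0.1667, hummus $0.2125, edamame $0.3250.
Take 1 serving of chickpeas: +8.0 g fiber for $0.75 (total $0.75, still need 10.0 g).
Take 1.25 servings of avocado: +10.0 g fiber for $1.00 (total $1.75, still need 0.0 g).
Greedy by cheapest-per-g is optimal for a single linear constraint, so the minimum cost is $1.75.

$1.75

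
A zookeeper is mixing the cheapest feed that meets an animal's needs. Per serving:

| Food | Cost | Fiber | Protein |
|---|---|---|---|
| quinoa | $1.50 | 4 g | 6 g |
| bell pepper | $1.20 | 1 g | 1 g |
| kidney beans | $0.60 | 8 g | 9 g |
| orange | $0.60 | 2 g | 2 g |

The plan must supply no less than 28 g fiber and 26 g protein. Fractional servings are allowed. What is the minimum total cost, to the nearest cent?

The cheapest plan sits at a corner of the feasible region — with two constraints it uses at most two foods.
quinoa only: max(28/4, 26/6) = 7 servings → $10.50.
bell pepper only: max(28/1, 26/1) = 28 servings → $33.60.
kidney beans only: max(28/8, 26/9) = 3.5 servings → $2.10.
orange only: max(28/2, 26/2) = 14 servings → $8.40.
quinoa + bell pepper with both targets exact would need a negative amount; discard.
quinoa + kidney beans with both targets exact would need a negative amount; discard.
quinoa + orange: the both-tight solution has a negative serving — not a feasible corner.
bell pepper + kidney beans: intersection lies outside the first quadrant.
bell pepper + orange (both tight): parallel constraints — no distinct corner.
kidney beans + orange with both targets exact would need a negative amount; discard.
Cheapest feasible corner: $2.10.

$2.10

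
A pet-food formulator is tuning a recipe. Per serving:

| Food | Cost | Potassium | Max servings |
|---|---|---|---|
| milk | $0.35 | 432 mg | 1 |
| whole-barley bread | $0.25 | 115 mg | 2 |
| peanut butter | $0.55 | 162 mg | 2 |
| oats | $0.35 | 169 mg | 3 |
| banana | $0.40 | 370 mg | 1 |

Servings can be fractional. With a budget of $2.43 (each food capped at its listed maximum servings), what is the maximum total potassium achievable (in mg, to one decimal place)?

Potassium per dollar: milk 1234, banana 925, oats 482.9, whole-barley bread 460, peanut butter 294.5.
Take 1 serving of milk: spends $0.35, +432.0 mg potassium (running total 432.0 mg).
Take 1 serving of banana: spends $0.40, +370.0 mg potassium (running total 802.0 mg).
Take 3 servings of oats: spends $1.05, +507.0 mg potassium (running total 1309.0 mg).
Take 2 servings of whole-barley bread: spends $0.50, +230.0 mg potassium (running total 1539.0 mg).
Take 0.2364 servings of peanut butter: spends $0.13, +38.3 mg potassium (running total 1577.3 mg).
Greedy by best ratio exhausts the cost allowance optimally: 1577.3 mg.

1577.3 mg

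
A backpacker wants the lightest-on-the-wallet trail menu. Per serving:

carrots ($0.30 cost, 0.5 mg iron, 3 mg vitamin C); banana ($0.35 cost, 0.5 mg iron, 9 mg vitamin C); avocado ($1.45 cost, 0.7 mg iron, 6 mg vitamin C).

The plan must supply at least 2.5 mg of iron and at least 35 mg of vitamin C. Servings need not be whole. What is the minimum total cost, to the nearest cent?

For a min-cost LP with two ≥-constraints, a basic feasible solution has at most two positive variables.
carrots only: max(2.5/0.5, 35/3) = 11.67 servings → $3.50.
banana only: max(2.5/0.5, 35/9) = 5 servings → $1.75.
avocado only: max(2.5/0.7, 35/6) = 5.833 servings → $8.46.
carrots + banana with both tight: 1.667 servings and 3.333 servings → $1.67.
carrots + avocado with both targets exact would need a negative amount; discard.
banana + avocado with both tight: 2.879 servings and 1.515 servings → $3.20.
So the least-cost plan costs $1.67.

$1.67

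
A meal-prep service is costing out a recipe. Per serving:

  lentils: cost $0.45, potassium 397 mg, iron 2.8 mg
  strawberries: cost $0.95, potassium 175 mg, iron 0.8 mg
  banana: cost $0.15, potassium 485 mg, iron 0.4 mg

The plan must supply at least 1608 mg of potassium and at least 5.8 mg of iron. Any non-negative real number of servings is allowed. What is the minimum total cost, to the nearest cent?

A basic optimal solution has at most two foods positive. Try each food alone and each pair with both targets met exactly.
lentils only: max(1608/397, 5.8/2.8) = 4.05 servings → $1.82.
strawberries only: max(1608/175, 5.8/0.8) = 9.189 servings → $8.73.
banana only: max(1608/485, 5.8/0.4) = 14.5 servings → $2.17.
lentils + strawberries: intersection lies outside the first quadrant.
lentils + banana with both tight: 1.809 servings and 1.834 servings → $1.09.
strawberries + banana with both tight: 6.823 servings and 0.8535 servings → $6.61.
The minimum over all feasible corners is $1.09.

$1.09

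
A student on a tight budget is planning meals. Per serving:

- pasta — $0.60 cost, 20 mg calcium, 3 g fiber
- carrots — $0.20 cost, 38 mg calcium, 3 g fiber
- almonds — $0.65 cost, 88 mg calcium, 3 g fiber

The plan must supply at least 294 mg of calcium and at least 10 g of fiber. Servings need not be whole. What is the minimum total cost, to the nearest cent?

Check every corner: each single food scaled to meet both minima, and each pair solved so both constraints bind.
pasta only: max(294/20, 10/3) = 14.7 servings → $8.82.
carrots only: max(294/38, 10/3) = 7.737 servings → $1.55.
almonds only: max(294/88, 10/3) = 3.341 servings → $2.17.
pasta + carrots with both targets exact would need a negative amount; discard.
pasta + almonds: intersection lies outside the first quadrant.
carrots + almonds: intersection lies outside the first quadrant.
Cheapest feasible corner: $1.55.

$1.55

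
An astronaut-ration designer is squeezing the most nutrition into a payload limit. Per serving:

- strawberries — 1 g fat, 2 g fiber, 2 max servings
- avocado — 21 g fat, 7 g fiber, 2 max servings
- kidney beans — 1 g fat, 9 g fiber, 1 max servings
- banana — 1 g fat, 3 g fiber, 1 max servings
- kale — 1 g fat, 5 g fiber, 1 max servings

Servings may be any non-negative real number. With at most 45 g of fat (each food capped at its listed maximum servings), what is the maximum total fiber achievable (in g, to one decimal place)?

Fiber per g fat: kidney beans 9, kale 5, banana 3, strawberries 2, avocado 0.3333.
Take 1 serving of kidney beans: uses 1 g fat, +9.0 g fiber (running total 9.0 g).
Take 1 serving of kale: uses 1 g fat, +5.0 g fiber (running total 14.0 g).
Take 1 serving of banana: uses 1 g fat, +3.0 g fiber (running total 17.0 g).
Take 2 servings of strawberries: uses 2 g fat, +4.0 g fiber (running total 21.0 g).
Take 1.905 servings of avocado: uses 40 g fat, +13.3 g fiber (running total 34.3 g).
Filling greedily by fiber-per-g fat is optimal for one linear limit, giving 34.3 g.

34.3 g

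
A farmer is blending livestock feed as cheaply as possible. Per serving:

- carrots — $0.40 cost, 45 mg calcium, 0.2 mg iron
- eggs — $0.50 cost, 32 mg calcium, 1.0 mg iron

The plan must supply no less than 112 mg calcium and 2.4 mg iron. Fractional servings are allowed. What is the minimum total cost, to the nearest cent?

$1.47

carrots only: max(112/45, 2.4/0.2) = 12 servings → $4.80.
eggs only: max(112/32, 2.4/1.0) = 3.5 servings → $1.75.
carrots + eggs with both tight: 0.9119 servings and 2.218 servings → $1.47.
So the least-cost plan costs $1.47.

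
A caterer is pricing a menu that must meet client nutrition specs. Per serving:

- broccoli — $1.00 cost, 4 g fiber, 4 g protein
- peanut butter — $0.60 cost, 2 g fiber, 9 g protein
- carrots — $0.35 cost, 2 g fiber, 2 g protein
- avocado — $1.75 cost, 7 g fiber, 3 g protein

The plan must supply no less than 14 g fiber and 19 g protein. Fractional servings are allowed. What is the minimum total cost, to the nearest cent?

With two linear requirements the optimum uses one or two foods; enumerate the corners.
broccoli only: max(14/4, 19/4) = 4.75 servings → $4.75.
peanut butter only: max(14/2, 19/9) = 7 servings → $4.20.
carrots only: max(14/2, 19/2) = 9.5 servings → $3.33.
avocado only: max(14/7, 19/3) = 6.333 servings → $11.08.
broccoli + peanut butter with both tight: 3.143 servings and 0.7143 servings → $3.57.
broccoli + carrots (both tight): parallel constraints — no distinct corner.
broccoli + avocado: intersection lies outside the first quadrant.
peanut butter + carrots with both tight: 0.7143 servings and 6.286 servings → $2.63.
peanut butter + avocado with both tight: 1.596 servings and 1.544 servings → $3.66.
carrots + avocado: the both-tight solution has a negative serving — not a feasible corner.
The minimum over all feasible corners is $2.63.

$2.63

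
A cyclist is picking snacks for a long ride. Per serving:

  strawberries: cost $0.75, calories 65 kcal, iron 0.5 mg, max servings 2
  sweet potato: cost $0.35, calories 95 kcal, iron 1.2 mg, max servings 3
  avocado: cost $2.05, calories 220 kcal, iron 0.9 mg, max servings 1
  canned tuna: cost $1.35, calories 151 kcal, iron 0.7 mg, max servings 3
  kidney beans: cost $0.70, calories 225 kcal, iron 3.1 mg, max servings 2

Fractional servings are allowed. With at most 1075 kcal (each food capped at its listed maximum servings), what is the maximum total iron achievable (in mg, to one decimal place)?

11.8 mg

Iron per kcal: kidney beans 0.01378, sweet potato 0.01263, strawberries 0.007692, canned tuna 0.004636, avocado 0.004091.
Take 2 servings of kidney beans: uses 450 kcal, +6.2 mg iron (running total 6.2 mg).
Take 3 servings of sweet potato: uses 285 kcal, +3.6 mg iron (running total 9.8 mg).
Take 2 servings of strawberries: uses 130 kcal, +1.0 mg iron (running total 10.8 mg).
Take 1.391 servings of canned tuna: uses 210 kcal, +1.0 mg iron (running total 11.8 mg).
Filling greedily by iron-per-kcal is optimal for one linear limit, giving 11.8 mg.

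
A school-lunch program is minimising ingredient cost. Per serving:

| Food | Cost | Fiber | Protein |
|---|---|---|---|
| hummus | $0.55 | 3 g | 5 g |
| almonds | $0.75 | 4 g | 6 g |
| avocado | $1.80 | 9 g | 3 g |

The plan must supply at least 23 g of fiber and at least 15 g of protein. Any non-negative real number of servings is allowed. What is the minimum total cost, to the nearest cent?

$4.22

For a min-cost LP with two ≥-constraints, a basic feasible solution has at most two positive variables.
hummus only: max(23/3, 15/5) = 7.667 servings → $4.22.
almonds only: max(23/4, 15/6) = 5.75 servings → $4.31.
avocado only: max(23/9, 15/3) = 5 servings → $9.00.
hummus + almonds with both targets exact would need a negative amount; discard.
hummus + avocado with both tight: 1.833 servings and 1.944 servings → $4.51.
almonds + avocado with both tight: 1.571 servings and 1.857 servings → $4.52.
So the least-cost plan costs $4.22.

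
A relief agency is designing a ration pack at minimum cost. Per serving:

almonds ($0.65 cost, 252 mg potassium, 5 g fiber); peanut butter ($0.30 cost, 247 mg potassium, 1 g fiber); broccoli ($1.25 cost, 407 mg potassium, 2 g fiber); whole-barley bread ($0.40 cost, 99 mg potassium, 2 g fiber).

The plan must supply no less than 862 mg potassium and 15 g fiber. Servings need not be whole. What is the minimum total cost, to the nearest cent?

This is a tiny linear program; its minimum lies at a vertex of the feasible set. List the vertices and price them.
almonds only: max(862/252, 15/5) = 3.421 servings → $2.22.
peanut butter only: max(862/247, 15/1) = 15 servings → $4.50.
broccoli only: max(862/407, 15/2) = 7.5 servings → $9.38.
whole-barley bread only: max(862/99, 15/2) = 8.707 servings → $3.48.
almonds + peanut butter with both tight: 2.892 servings and 0.5392 servings → $2.04.
almonds + broccoli with both tight: 2.862 servings and 0.3462 servings → $2.29.
almonds + whole-barley bread with both targets exact would need a negative amount; discard.
peanut butter + broccoli with both targets exact would need a negative amount; discard.
peanut butter + whole-barley bread with both tight: 0.6051 servings and 7.197 servings → $3.06.
broccoli + whole-barley bread with both tight: 0.388 servings and 7.112 servings → $3.33.
So the least-cost plan costs $2.04.

$2.04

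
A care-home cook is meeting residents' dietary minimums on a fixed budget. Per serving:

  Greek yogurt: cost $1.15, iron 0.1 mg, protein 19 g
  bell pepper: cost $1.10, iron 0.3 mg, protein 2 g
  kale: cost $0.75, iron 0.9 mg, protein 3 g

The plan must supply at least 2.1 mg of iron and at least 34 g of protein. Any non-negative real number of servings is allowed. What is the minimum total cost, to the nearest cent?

At the optimum either one food covers both requirements or two foods hit both targets exactly; no other combination can be cheaper.
Greek yogurt only: max(2.1/0.1, 34/19) = 21 servings → $24.15.
bell pepper only: max(2.1/0.3, 34/2) = 17 servings → $18.70.
kale only: max(2.1/0.9, 34/3) = 11.33 servings → $8.50.
Greek yogurt + bell pepper with both tight: 1.091 servings and 6.636 servings → $8.55.
Greek yogurt + kale with both tight: 1.446 servings and 2.173 servings → $3.29.
bell pepper + kale with both targets exact would need a negative amount; discard.
The minimum over all feasible corners is $3.29.

$3.29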